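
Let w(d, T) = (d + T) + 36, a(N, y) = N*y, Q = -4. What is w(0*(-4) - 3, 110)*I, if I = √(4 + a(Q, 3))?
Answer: 286*I*√2 ≈ 404.46*I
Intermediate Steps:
w(d, T) = 36 + T + d (w(d, T) = (T + d) + 36 = 36 + T + d)
I = 2*I*√2 (I = √(4 - 4*3) = √(4 - 12) = √(-8) = 2*I*√2 ≈ 2.8284*I)
w(0*(-4) - 3, 110)*I = (36 + 110 + (0*(-4) - 3))*(2*I*√2) = (36 + 110 + (0 - 3))*(2*I*√2) = (36 + 110 - 3)*(2*I*√2) = 143*(2*I*√2) = 286*I*√2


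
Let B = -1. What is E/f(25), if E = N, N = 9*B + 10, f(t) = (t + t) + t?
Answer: 1/75 ≈ 0.013333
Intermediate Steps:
f(t) = 3*t (f(t) = 2*t + t = 3*t)
N = 1 (N = 9*(-1) + 10 = -9 + 10 = 1)
E = 1
E/f(25) = 1/(3*25) = 1/75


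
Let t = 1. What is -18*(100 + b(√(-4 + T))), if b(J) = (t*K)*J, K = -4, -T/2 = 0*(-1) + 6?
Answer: -1800 + 288*I ≈ -1800.0 + 288.0*I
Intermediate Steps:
T = -12 (T = -2*(0*(-1) + 6) = -2*(0 + 6) = -2*6 = -12)
b(J) = -4*J (b(J) = (1*(-4))*J = -4*J)
-18*(100 + b(√(-4 + T))) = -18*(100 - 4*√(-4 - 12)) = -18*(100 - 16*I) = -1800 + 288*I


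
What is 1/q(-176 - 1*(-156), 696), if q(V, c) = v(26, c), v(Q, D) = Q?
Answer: 1/26 ≈ 0.038462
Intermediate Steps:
q(V, c) = 26
1/q(-176 - 1*(-156), 696) = 1/26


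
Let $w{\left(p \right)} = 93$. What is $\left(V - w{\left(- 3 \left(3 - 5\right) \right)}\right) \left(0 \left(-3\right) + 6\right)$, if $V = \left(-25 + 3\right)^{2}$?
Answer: $2346$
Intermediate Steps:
$V = 484$ ($V = \left(-22\right)^{2} = 484$)
$\left(V - w{\left(- 3 \left(3 - 5\right) \right)}\right) \left(0 \left(-3\right) + 6\right) = \left(484 - 93\right) \left(0 \left(-3\right) + 6\right) = \left(484 - 93\right) \left(0 + 6\right) = 391 \cdot 6 = 2346$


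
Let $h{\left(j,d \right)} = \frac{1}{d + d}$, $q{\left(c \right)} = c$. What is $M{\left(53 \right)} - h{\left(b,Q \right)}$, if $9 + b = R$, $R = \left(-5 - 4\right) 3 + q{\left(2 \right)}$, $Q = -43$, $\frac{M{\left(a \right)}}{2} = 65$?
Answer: $\frac{11181}{86} \approx 130.01$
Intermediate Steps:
$M{\left(a \right)} = 130$ ($M{\left(a \right)} = 2 \cdot 65 = 130$)
$R = -25$ ($R = \left(-5 - 4\right) 3 + 2 = \left(-9\right) 3 + 2 = -27 + 2 = -25$)
$b = -34$ ($b = -9 - 25 = -34$)
$h{\left(j,d \right)} = \frac{1}{2 d}$
$M{\left(53 \right)} - h{\left(b,Q \right)} = 130 - \frac{1}{2 \left(-43\right)} = 130 - \frac{1}{2} \left(- \frac{1}{43}\right) = 130 - - \frac{1}{86} = 130 + \frac{1}{86} = \frac{11181}{86}$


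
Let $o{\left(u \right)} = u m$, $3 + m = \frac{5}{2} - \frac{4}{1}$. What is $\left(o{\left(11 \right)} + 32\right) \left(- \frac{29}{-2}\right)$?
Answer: $- \frac{1015}{4} \approx -253.75$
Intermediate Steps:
$m = - \frac{9}{2}$ ($m = -3 + \left(\frac{5}{2} - \frac{4}{1}\right) = -3 + \left(5 \cdot \frac{1}{2} - 4\right) = -3 + \left(\frac{5}{2} - 4\right) = -3 - \frac{3}{2} = - \frac{9}{2} \approx -4.5$)
$o{\left(u \right)} = - \frac{9 u}{2}$ ($o{\left(u \right)} = u \left(- \frac{9}{2}\right) = - \frac{9 u}{2}$)
$\left(o{\left(11 \right)} + 32\right) \left(- \frac{29}{-2}\right) = \left(\left(- \frac{9}{2}\right) 11 + 32\right) \left(- \frac{29}{-2}\right) = \left(- \frac{99}{2} + 32\right) \left(\left(-29\right) \left(- \frac{1}{2}\right)\right) = \left(- \frac{35}{2}\right) \frac{29}{2} = - \frac{1015}{4}$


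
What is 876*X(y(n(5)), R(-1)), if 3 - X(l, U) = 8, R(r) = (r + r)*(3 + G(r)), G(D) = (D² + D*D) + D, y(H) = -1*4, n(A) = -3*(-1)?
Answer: -4380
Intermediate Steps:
n(A) = 3
y(H) = -4
G(D) = D + 2*D² (G(D) = (D² + D²) + D = 2*D² + D = D + 2*D²)
R(r) = 2*r*(3 + r*(1 + 2*r)) (R(r) = (r + r)*(3 + r*(1 + 2*r)) = (2*r)*(3 + r*(1 + 2*r)) = 2*r*(3 + r*(1 + 2*r)))
X(l, U) = -5 (X(l, U) = 3 - 1*8 = 3 - 8 = -5)
876*X(y(n(5)), R(-1)) = 876*(-5) = -4380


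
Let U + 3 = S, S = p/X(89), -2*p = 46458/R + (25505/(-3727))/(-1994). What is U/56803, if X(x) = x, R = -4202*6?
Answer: -2077272336845/39467705898525773 ≈ -5.2632e-5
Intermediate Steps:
R = -25212
p = 7179500128/7806935719 (p = -(46458/(-25212) + (25505/(-3727))/(-1994))/2 = -(46458*(-1/25212) + (25505*(-1/3727))*(-1/1994))/2 = -(-7743/4202 - 25505/3727*(-1/1994))/2 = -(-7743/4202 + 25505/7431638)/2 = -½*(-14359000256/7806935719) = 7179500128/7806935719 ≈ 0.91963)
S = 7179500128/694817278991 (S = (7179500128/7806935719)/89 = (7179500128/7806935719)*(1/89) = 7179500128/694817278991 ≈ 0.010333)
U = -2077272336845/694817278991 (U = -3 + 7179500128/694817278991 = -2077272336845/694817278991 ≈ -2.9897)
U/56803 = -2077272336845/694817278991/56803 = -2077272336845/694817278991*1/56803 = -2077272336845/39467705898525773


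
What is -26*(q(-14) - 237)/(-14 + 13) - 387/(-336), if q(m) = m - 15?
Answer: -774463/112 ≈ -6914.9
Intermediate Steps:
q(m) = -15 + m
-26*(q(-14) - 237)/(-14 + 13) - 387/(-336) = -26*((-15 - 14) - 237)/(-14 + 13) - 387/(-336) = -26/((-1/(-29 - 237))) - 387*(-1/336) = -26/((-1/(-266))) + 129/112 = -26/((-1*(-1/266))) + 129/112 = -26/1/266 + 129/112 = -26*266 + 129/112 = -6916 + 129/112 = -774463/112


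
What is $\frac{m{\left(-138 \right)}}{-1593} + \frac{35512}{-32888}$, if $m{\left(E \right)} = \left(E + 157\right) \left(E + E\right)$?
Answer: $\frac{4828919}{2182941} \approx 2.2121$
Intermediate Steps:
$m{\left(E \right)} = 2 E \left(157 + E\right)$ ($m{\left(E \right)} = \left(157 + E\right) 2 E = 2 E \left(157 + E\right)$)
$\frac{m{\left(-138 \right)}}{-1593} + \frac{35512}{-32888} = \frac{2 \left(-138\right) \left(157 - 138\right)}{-1593} + \frac{35512}{-32888} = 2 \left(-138\right) 19 \left(- \frac{1}{1593}\right) + 35512 \left(- \frac{1}{32888}\right) = \left(-5244\right) \left(- \frac{1}{1593}\right) - \frac{4439}{4111} = \frac{1748}{531} - \frac{4439}{4111} = \frac{4828919}{2182941}$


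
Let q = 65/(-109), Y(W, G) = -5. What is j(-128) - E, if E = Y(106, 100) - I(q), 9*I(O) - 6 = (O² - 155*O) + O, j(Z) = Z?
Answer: -3995222/35643 ≈ -112.09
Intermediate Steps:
q = -65/109 (q = 65*(-1/109) = -65/109 ≈ -0.59633)
I(O) = ⅔ - 154*O/9 + O²/9 (I(O) = ⅔ + ((O² - 155*O) + O)/9 = ⅔ + (O² - 154*O)/9 = ⅔ + (-154*O/9 + O²/9) = ⅔ - 154*O/9 + O²/9)
E = -567082/35643 (E = -5 - (⅔ - 154/9*(-65/109) + (-65/109)²/9) = -5 - (⅔ + 10010/981 + (⅑)*(4225/11881)) = -5 - (⅔ + 10010/981 + 4225/106929) = -5 - 1*388867/35643 = -5 - 388867/35643 = -567082/35643 ≈ -15.910)
j(-128) - E = -128 - 1*(-567082/35643) = -128 + 567082/35643 = -3995222/35643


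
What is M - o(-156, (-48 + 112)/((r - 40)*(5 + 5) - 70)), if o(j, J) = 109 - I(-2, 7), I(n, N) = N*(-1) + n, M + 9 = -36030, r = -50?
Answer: -36157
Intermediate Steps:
M = -36039 (M = -9 - 36030 = -36039)
I(n, N) = n - N (I(n, N) = -N + n = n - N)
o(j, J) = 118 (o(j, J) = 109 - (-2 - 1*7) = 109 - (-2 - 7) = 109 - 1*(-9) = 109 + 9 = 118)
M - o(-156, (-48 + 112)/((r - 40)*(5 + 5) - 70)) = -36039 - 1*118 = -36039 - 118 = -36157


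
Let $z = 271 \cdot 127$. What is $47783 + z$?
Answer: $82200$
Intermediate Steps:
$z = 34417$
$47783 + z = 47783 + 34417 = 82200$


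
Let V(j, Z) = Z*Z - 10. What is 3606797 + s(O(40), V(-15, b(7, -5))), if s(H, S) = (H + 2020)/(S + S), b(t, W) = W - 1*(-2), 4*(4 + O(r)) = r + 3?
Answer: 28846269/8 ≈ 3.6058e+6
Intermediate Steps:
O(r) = -13/4 + r/4 (O(r) = -4 + (r + 3)/4 = -4 + (3 + r)/4 = -4 + (¾ + r/4) = -13/4 + r/4)
b(t, W) = 2 + W (b(t, W) = W + 2 = 2 + W)
V(j, Z) = -10 + Z² (V(j, Z) = Z² - 10 = -10 + Z²)
s(H, S) = (2020 + H)/(2*S) (s(H, S) = (2020 + H)/((2*S)) = (2020 + H)*(1/(2*S)) = (2020 + H)/(2*S))
3606797 + s(O(40), V(-15, b(7, -5))) = 3606797 + (2020 + (-13/4 + (¼)*40))/(2*(-10 + (2 - 5)²)) = 3606797 + (2020 + (-13/4 + 10))/(2*(-10 + (-3)²)) = 3606797 + (2020 + 27/4)/(2*(-10 + 9)) = 3606797 + (½)*(8107/4)/(-1) = 3606797 + (½)*(-1)*(8107/4) = 3606797 - 8107/8 = 28846269/8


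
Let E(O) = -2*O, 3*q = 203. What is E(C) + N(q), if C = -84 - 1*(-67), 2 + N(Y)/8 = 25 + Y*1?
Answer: 2278/3 ≈ 759.33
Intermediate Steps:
q = 203/3 (q = (⅓)*203 = 203/3 ≈ 67.667)
N(Y) = 184 + 8*Y (N(Y) = -16 + 8*(25 + Y*1) = -16 + 8*(25 + Y) = -16 + (200 + 8*Y) = 184 + 8*Y)
C = -17 (C = -84 + 67 = -17)
E(C) + N(q) = -2*(-17) + (184 + 8*(203/3)) = 34 + (184 + 1624/3) = 34 + 2176/3 = 2278/3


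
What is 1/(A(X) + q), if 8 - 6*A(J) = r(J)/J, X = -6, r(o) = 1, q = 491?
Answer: 36/17725 ≈ 0.0020310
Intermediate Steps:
A(J) = 4/3 - 1/(6*J)
1/(A(X) + q) = 1/((⅙)*(-1 + 8*(-6))/(-6) + 491) = 1/((⅙)*(-⅙)*(-1 - 48) + 491) = 1/((⅙)*(-⅙)*(-49) + 491) = 1/(49/36 + 491) = 1/(17725/36) = 36/17725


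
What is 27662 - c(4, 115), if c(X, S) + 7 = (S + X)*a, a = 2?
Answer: 27431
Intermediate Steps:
c(X, S) = -7 + 2*S + 2*X (c(X, S) = -7 + (S + X)*2 = -7 + (2*S + 2*X) = -7 + 2*S + 2*X)
27662 - c(4, 115) = 27662 - (-7 + 2*115 + 2*4) = 27662 - (-7 + 230 + 8) = 27662 - 1*231 = 27662 - 231 = 27431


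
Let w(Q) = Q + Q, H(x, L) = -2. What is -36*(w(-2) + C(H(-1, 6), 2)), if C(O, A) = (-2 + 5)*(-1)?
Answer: 252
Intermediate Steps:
C(O, A) = -3 (C(O, A) = 3*(-1) = -3)
w(Q) = 2*Q
-36*(w(-2) + C(H(-1, 6), 2)) = -36*(2*(-2) - 3) = -36*(-4 - 3) = -36*(-7) = 252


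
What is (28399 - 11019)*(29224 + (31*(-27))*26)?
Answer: 129689560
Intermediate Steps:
(28399 - 11019)*(29224 + (31*(-27))*26) = 17380*(29224 - 837*26) = 17380*(29224 - 21762) = 17380*7462 = 129689560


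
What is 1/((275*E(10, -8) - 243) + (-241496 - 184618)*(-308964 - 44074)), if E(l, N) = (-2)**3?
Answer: 1/150434431889 ≈ 6.6474e-12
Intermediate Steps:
E(l, N) = -8
1/((275*E(10, -8) - 243) + (-241496 - 184618)*(-308964 - 44074)) = 1/((275*(-8) - 243) + (-241496 - 184618)*(-308964 - 44074)) = 1/((-2200 - 243) - 426114*(-353038)) = 1/(-2443 + 150434434332) = 1/150434431889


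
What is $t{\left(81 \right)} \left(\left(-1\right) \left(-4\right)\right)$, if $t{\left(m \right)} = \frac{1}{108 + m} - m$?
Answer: $- \frac{61232}{189} \approx -323.98$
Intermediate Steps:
$t{\left(81 \right)} \left(\left(-1\right) \left(-4\right)\right) = \frac{1 - 81^{2} - 8748}{108 + 81} \left(\left(-1\right) \left(-4\right)\right) = \frac{1 - 6561 - 8748}{189} \cdot 4 = \frac{1}{189} \left(-15308\right) 4 = \left(- \frac{15308}{189}\right) 4 = - \frac{61232}{189}$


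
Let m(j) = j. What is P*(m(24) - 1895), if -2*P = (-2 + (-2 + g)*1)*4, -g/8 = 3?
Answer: -104776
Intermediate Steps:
g = -24 (g = -8*3 = -24)
P = 56 (P = -(-2 + (-2 - 24)*1)*4/2 = -(-2 - 26*1)*4/2 = -(-2 - 26)*4/2 = -(-14)*4 = -½*(-112) = 56)
P*(m(24) - 1895) = 56*(24 - 1895) = 56*(-1871) = -104776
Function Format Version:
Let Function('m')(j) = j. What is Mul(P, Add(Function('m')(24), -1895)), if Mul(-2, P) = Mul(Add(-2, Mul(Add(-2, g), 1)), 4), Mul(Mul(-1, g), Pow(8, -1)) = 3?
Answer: -104776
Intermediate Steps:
g = -24 (g = Mul(-8, 3) = -24)
P = 56 (P = Mul(Rational(-1, 2), Mul(Add(-2, Mul(Add(-2, -24), 1)), 4)) = Mul(Rational(-1, 2), Mul(Add(-2, Mul(-26, 1)), 4)) = Mul(Rational(-1, 2), Mul(Add(-2, -26), 4)) = Mul(Rational(-1, 2), Mul(-28, 4)) = Mul(Rational(-1, 2), -112) = 56)
Mul(P, Add(Function('m')(24), -1895)) = Mul(56, Add(24, -1895)) = Mul(56, -1871) = -104776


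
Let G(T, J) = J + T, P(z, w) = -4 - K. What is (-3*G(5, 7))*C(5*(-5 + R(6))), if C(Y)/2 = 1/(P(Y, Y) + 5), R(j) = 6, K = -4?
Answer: -72/5 ≈ -14.400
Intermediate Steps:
P(z, w) = 0 (P(z, w) = -4 - 1*(-4) = -4 + 4 = 0)
C(Y) = 2/5 (C(Y) = 2/(0 + 5) = 2/5)
(-3*G(5, 7))*C(5*(-5 + R(6))) = -3*(7 + 5)*(2/5) = -3*12*(2/5) = -36*2/5 = -72/5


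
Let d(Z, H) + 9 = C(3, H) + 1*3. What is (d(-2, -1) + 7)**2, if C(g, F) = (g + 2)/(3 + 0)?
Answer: 64/9 ≈ 7.1111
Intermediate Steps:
C(g, F) = 2/3 + g/3 (C(g, F) = (2 + g)/3 = (2 + g)*(1/3) = 2/3 + g/3)
d(Z, H) = -13/3 (d(Z, H) = -9 + ((2/3 + (1/3)*3) + 1*3) = -9 + ((2/3 + 1) + 3) = -9 + (5/3 + 3) = -9 + 14/3 = -13/3)
(d(-2, -1) + 7)**2 = (-13/3 + 7)**2 = (8/3)**2 = 64/9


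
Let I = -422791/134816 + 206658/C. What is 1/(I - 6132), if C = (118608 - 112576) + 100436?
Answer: -83451104/511821895933 ≈ -0.00016305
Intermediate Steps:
C = 106468 (C = 6032 + 100436 = 106468)
I = -99726205/83451104 (I = -422791/134816 + 206658/106468 = -422791*1/134816 + 206658*(1/106468) = -422791/134816 + 2403/1238 = -99726205/83451104 ≈ -1.1950)
1/(I - 6132) = 1/(-99726205/83451104 - 6132) = 1/(-511821895933/83451104) = -83451104/511821895933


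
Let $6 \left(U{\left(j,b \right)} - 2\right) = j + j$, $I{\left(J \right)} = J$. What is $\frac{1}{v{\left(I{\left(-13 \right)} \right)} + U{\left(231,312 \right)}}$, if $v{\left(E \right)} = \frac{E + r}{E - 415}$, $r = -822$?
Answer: $\frac{428}{34647} \approx 0.012353$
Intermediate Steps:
$v{\left(E \right)} = \frac{-822 + E}{-415 + E}$ ($v{\left(E \right)} = \frac{E - 822}{E - 415} = \frac{-822 + E}{-415 + E}$)
$U{\left(j,b \right)} = 2 + \frac{j}{3}$ ($U{\left(j,b \right)} = 2 + \frac{j + j}{6} = 2 + \frac{2 j}{6} = 2 + \frac{j}{3}$)
$\frac{1}{v{\left(I{\left(-13 \right)} \right)} + U{\left(231,312 \right)}} = \frac{1}{\frac{-822 - 13}{-415 - 13} + \left(2 + \frac{1}{3} \cdot 231\right)} = \frac{1}{\frac{1}{-428} \left(-835\right) + \left(2 + 77\right)} = \frac{1}{\left(- \frac{1}{428}\right) \left(-835\right) + 79} = \frac{1}{\frac{835}{428} + 79} = \frac{1}{\frac{34647}{428}} = \frac{428}{34647}$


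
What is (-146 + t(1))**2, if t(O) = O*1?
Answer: 21025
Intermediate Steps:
t(O) = O
(-146 + t(1))**2 = (-146 + 1)**2 = (-145)**2 = 21025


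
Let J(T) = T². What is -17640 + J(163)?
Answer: 8929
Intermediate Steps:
-17640 + J(163) = -17640 + 163² = -17640 + 26569 = 8929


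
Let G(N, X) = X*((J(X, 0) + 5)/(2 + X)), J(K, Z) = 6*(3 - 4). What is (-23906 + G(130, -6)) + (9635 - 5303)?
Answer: -39151/2 ≈ -19576.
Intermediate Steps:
J(K, Z) = -6 (J(K, Z) = 6*(-1) = -6)
G(N, X) = -X/(2 + X) (G(N, X) = X*((-6 + 5)/(2 + X)) = X*(-1/(2 + X)) = -X/(2 + X))
(-23906 + G(130, -6)) + (9635 - 5303) = (-23906 - 1*(-6)/(2 - 6)) + (9635 - 5303) = (-23906 - 1*(-6)/(-4)) + 4332 = (-23906 - 1*(-6)*(-¼)) + 4332 = (-23906 - 3/2) + 4332 = -47815/2 + 4332 = -39151/2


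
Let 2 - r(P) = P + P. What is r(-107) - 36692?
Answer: -36476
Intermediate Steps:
r(P) = 2 - 2*P (r(P) = 2 - (P + P) = 2 - 2*P)
r(-107) - 36692 = (2 - 2*(-107)) - 36692 = (2 + 214) - 36692 = 216 - 36692 = -36476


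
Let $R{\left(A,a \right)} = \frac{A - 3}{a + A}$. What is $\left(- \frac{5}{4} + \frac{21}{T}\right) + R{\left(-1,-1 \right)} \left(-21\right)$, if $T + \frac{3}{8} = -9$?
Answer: $- \frac{4549}{100} \approx -45.49$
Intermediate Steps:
$T = - \frac{75}{8}$ ($T = - \frac{3}{8} - 9 = - \frac{75}{8} \approx -9.375$)
$R{\left(A,a \right)} = \frac{-3 + A}{A + a}$
$\left(- \frac{5}{4} + \frac{21}{T}\right) + R{\left(-1,-1 \right)} \left(-21\right) = \left(- \frac{5}{4} + \frac{21}{- \frac{75}{8}}\right) + \frac{-3 - 1}{-1 - 1} \left(-21\right) = \left(\left(-5\right) \frac{1}{4} + 21 \left(- \frac{8}{75}\right)\right) + \frac{1}{-2} \left(-4\right) \left(-21\right) = \left(- \frac{5}{4} - \frac{56}{25}\right) + \left(- \frac{1}{2}\right) \left(-4\right) \left(-21\right) = - \frac{349}{100} + 2 \left(-21\right) = - \frac{349}{100} - 42 = - \frac{4549}{100}$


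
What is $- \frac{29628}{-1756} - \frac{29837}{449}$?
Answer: $- \frac{9772700}{197111} \approx -49.58$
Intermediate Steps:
$- \frac{29628}{-1756} - \frac{29837}{449} = \left(-29628\right) \left(- \frac{1}{1756}\right) - \frac{29837}{449} = \frac{7407}{439} - \frac{29837}{449} = - \frac{9772700}{197111}$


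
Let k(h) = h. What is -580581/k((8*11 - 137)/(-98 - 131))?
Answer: -132953049/49 ≈ -2.7133e+6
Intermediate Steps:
-580581/k((8*11 - 137)/(-98 - 131)) = -580581*(-98 - 131)/(8*11 - 137) = -580581*(-229/(88 - 137)) = -580581/((-49*(-1/229))) = -580581/49/229 = -580581*229/49 = -132953049/49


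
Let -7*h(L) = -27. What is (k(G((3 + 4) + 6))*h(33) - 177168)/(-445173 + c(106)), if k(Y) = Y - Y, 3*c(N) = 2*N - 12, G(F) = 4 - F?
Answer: 531504/1335319 ≈ 0.39804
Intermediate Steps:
c(N) = -4 + 2*N/3 (c(N) = (2*N - 12)/3 = (-12 + 2*N)/3 = -4 + 2*N/3)
k(Y) = 0
h(L) = 27/7 (h(L) = -⅐*(-27) = 27/7)
(k(G((3 + 4) + 6))*h(33) - 177168)/(-445173 + c(106)) = (0*(27/7) - 177168)/(-445173 + (-4 + (⅔)*106)) = (0 - 177168)/(-445173 + (-4 + 212/3)) = -177168/(-445173 + 200/3) = -177168/(-1335319/3) = -177168*(-3/1335319) = 531504/1335319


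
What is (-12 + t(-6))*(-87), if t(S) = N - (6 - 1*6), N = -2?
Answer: 1218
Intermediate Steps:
t(S) = -2 (t(S) = -2 - (6 - 1*6) = -2 - (6 - 6) = -2 - 1*0 = -2 + 0 = -2)
(-12 + t(-6))*(-87) = (-12 - 2)*(-87) = -14*(-87) = 1218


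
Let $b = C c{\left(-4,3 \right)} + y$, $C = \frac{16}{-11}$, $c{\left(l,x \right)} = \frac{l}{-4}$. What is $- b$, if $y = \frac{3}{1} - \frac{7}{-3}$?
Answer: $- \frac{128}{33} \approx -3.8788$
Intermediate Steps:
$c{\left(l,x \right)} = - \frac{l}{4}$ ($c{\left(l,x \right)} = l \left(- \frac{1}{4}\right) = - \frac{l}{4}$)
$y = \frac{16}{3}$ ($y = 3 \cdot 1 - - \frac{7}{3} = 3 + \frac{7}{3} = \frac{16}{3} \approx 5.3333$)
$C = - \frac{16}{11}$ ($C = 16 \left(- \frac{1}{11}\right) = - \frac{16}{11} \approx -1.4545$)
$b = \frac{128}{33}$ ($b = - \frac{16 \left(\left(- \frac{1}{4}\right) \left(-4\right)\right)}{11} + \frac{16}{3} = \left(- \frac{16}{11}\right) 1 + \frac{16}{3} = - \frac{16}{11} + \frac{16}{3} = \frac{128}{33} \approx 3.8788$)
$- b = \left(-1\right) \frac{128}{33} = - \frac{128}{33}$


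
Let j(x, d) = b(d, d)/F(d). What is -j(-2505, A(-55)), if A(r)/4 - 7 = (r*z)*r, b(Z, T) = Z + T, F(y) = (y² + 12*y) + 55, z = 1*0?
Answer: -56/1175 ≈ -0.047660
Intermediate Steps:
z = 0
F(y) = 55 + y² + 12*y
b(Z, T) = T + Z
A(r) = 28 (A(r) = 28 + 4*((r*0)*r) = 28 + 4*(0*r) = 28 + 4*0 = 28 + 0 = 28)
j(x, d) = 2*d/(55 + d² + 12*d) (j(x, d) = (d + d)/(55 + d² + 12*d) = (2*d)/(55 + d² + 12*d) = 2*d/(55 + d² + 12*d))
-j(-2505, A(-55)) = -2*28/(55 + 28² + 12*28) = -2*28/(55 + 784 + 336) = -2*28/1175 = -1*56/1175 = -56/1175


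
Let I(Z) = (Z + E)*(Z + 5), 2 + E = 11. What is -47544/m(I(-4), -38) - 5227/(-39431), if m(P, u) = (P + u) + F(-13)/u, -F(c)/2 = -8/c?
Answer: 463095307069/321086633 ≈ 1442.3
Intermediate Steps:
E = 9 (E = -2 + 11 = 9)
I(Z) = (5 + Z)*(9 + Z) (I(Z) = (Z + 9)*(Z + 5) = (9 + Z)*(5 + Z) = (5 + Z)*(9 + Z))
F(c) = 16/c (F(c) = -(-16)/c = 16/c)
m(P, u) = P + u - 16/(13*u) (m(P, u) = (P + u) + (16/(-13))/u = (P + u) + (16*(-1/13))/u = (P + u) - 16/(13*u) = P + u - 16/(13*u))
-47544/m(I(-4), -38) - 5227/(-39431) = -47544/((45 + (-4)**2 + 14*(-4)) - 38 - 16/13/(-38)) - 5227/(-39431) = -47544/((45 + 16 - 56) - 38 - 16/13*(-1/38)) - 5227*(-1/39431) = -47544/(5 - 38 + 8/247) + 5227/39431 = -47544/(-8143/247) + 5227/39431 = -47544*(-247/8143) + 5227/39431 = 11743368/8143 + 5227/39431 = 463095307069/321086633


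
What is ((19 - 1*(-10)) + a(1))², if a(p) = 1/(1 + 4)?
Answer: 21316/25 ≈ 852.64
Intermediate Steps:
a(p) = ⅕ (a(p) = 1/5 = ⅕)
((19 - 1*(-10)) + a(1))² = ((19 - 1*(-10)) + ⅕)² = ((19 + 10) + ⅕)² = (29 + ⅕)² = (146/5)² = 21316/25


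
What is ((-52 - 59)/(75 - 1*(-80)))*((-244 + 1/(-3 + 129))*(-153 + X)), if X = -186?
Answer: -128536483/2170 ≈ -59233.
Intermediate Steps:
((-52 - 59)/(75 - 1*(-80)))*((-244 + 1/(-3 + 129))*(-153 + X)) = ((-52 - 59)/(75 - 1*(-80)))*((-244 + 1/(-3 + 129))*(-153 - 186)) = (-111/(75 + 80))*((-244 + 1/126)*(-339)) = (-111/155)*((-244 + 1/126)*(-339)) = (-111*1/155)*(-30743/126*(-339)) = -111/155*3473959/42 = -128536483/2170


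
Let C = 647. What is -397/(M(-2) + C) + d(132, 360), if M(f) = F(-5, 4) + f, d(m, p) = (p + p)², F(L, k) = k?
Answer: 336441203/649 ≈ 5.1840e+5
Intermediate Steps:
d(m, p) = 4*p² (d(m, p) = (2*p)² = 4*p²)
M(f) = 4 + f
-397/(M(-2) + C) + d(132, 360) = -397/((4 - 2) + 647) + 4*360² = -397/(2 + 647) + 4*129600 = -397/649 + 518400 = 336441203/649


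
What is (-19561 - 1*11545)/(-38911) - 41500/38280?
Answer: -21203441/74475654 ≈ -0.28470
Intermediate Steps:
(-19561 - 1*11545)/(-38911) - 41500/38280 = (-19561 - 11545)*(-1/38911) - 41500*1/38280 = -31106*(-1/38911) - 2075/1914 = 31106/38911 - 2075/1914 = -21203441/74475654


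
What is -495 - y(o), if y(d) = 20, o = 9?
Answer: -515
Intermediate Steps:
-495 - y(o) = -495 - 1*20 = -495 - 20 = -515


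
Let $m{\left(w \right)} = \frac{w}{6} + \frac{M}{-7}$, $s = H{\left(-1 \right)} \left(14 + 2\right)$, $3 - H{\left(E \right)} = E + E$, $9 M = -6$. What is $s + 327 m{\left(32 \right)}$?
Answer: $\frac{12986}{7} \approx 1855.1$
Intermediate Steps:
$M = - \frac{2}{3}$ ($M = \frac{1}{9} \left(-6\right) = - \frac{2}{3} \approx -0.66667$)
$H{\left(E \right)} = 3 - 2 E$ ($H{\left(E \right)} = 3 - \left(E + E\right) = 3 - 2 E$)
$s = 80$ ($s = \left(3 - -2\right) \left(14 + 2\right) = \left(3 + 2\right) 16 = 5 \cdot 16 = 80$)
$m{\left(w \right)} = \frac{2}{21} + \frac{w}{6}$ ($m{\left(w \right)} = \frac{w}{6} - \frac{2}{3 \left(-7\right)} = w \frac{1}{6} - - \frac{2}{21} = \frac{w}{6} + \frac{2}{21} = \frac{2}{21} + \frac{w}{6}$)
$s + 327 m{\left(32 \right)} = 80 + 327 \left(\frac{2}{21} + \frac{1}{6} \cdot 32\right) = 80 + 327 \left(\frac{2}{21} + \frac{16}{3}\right) = 80 + 327 \cdot \frac{38}{7} = 80 + \frac{12426}{7} = \frac{12986}{7}$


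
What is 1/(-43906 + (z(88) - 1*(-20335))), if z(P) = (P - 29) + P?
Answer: -1/23424 ≈ -4.2691e-5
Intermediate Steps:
z(P) = -29 + 2*P (z(P) = (-29 + P) + P = -29 + 2*P)
1/(-43906 + (z(88) - 1*(-20335))) = 1/(-43906 + ((-29 + 2*88) - 1*(-20335))) = 1/(-43906 + ((-29 + 176) + 20335)) = 1/(-43906 + (147 + 20335)) = 1/(-43906 + 20482) = 1/(-23424) = -1/23424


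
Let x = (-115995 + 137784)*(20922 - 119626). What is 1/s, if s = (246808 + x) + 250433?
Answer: -1/2150164215 ≈ -4.6508e-10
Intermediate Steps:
x = -2150661456 (x = 21789*(-98704) = -2150661456)
s = -2150164215 (s = (246808 - 2150661456) + 250433 = -2150414648 + 250433 = -2150164215)
1/s = 1/(-2150164215) = -1/2150164215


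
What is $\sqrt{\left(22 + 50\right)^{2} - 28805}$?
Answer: $i \sqrt{23621} \approx 153.69 i$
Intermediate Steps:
$\sqrt{\left(22 + 50\right)^{2} - 28805} = \sqrt{72^{2} - 28805} = \sqrt{5184 - 28805} = \sqrt{-23621} = i \sqrt{23621}$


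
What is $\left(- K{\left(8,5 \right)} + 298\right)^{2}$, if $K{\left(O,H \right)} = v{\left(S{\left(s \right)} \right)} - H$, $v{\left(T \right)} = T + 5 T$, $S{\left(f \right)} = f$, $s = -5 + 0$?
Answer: $110889$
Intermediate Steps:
$s = -5$
$v{\left(T \right)} = 6 T$
$K{\left(O,H \right)} = -30 - H$ ($K{\left(O,H \right)} = 6 \left(-5\right) - H = -30 - H$)
$\left(- K{\left(8,5 \right)} + 298\right)^{2} = \left(- (-30 - 5) + 298\right)^{2} = \left(\left(-1\right) \left(-35\right) + 298\right)^{2} = \left(35 + 298\right)^{2} = 333^{2} = 110889$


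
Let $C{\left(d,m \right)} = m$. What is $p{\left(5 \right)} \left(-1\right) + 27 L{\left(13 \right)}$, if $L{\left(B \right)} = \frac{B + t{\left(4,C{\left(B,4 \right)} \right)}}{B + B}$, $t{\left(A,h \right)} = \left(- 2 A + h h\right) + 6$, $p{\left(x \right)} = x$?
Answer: $\frac{599}{26} \approx 23.038$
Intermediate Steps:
$t{\left(A,h \right)} = 6 + h^{2} - 2 A$ ($t{\left(A,h \right)} = \left(- 2 A + h^{2}\right) + 6 = \left(h^{2} - 2 A\right) + 6 = 6 + h^{2} - 2 A$)
$L{\left(B \right)} = \frac{14 + B}{2 B}$ ($L{\left(B \right)} = \frac{B + \left(6 + 4^{2} - 8\right)}{B + B} = \frac{B + \left(6 + 16 - 8\right)}{2 B} = \left(B + 14\right) \frac{1}{2 B} = \left(14 + B\right) \frac{1}{2 B} = \frac{14 + B}{2 B}$)
$p{\left(5 \right)} \left(-1\right) + 27 L{\left(13 \right)} = 5 \left(-1\right) + 27 \frac{14 + 13}{2 \cdot 13} = -5 + 27 \cdot \frac{1}{2} \cdot \frac{1}{13} \cdot 27 = -5 + 27 \cdot \frac{27}{26} = -5 + \frac{729}{26} = \frac{599}{26}$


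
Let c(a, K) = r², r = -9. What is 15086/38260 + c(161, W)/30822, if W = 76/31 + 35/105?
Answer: 19503323/49135405 ≈ 0.39693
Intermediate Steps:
W = 259/93 (W = 76*(1/31) + 35*(1/105) = 76/31 + ⅓ = 259/93 ≈ 2.7849)
c(a, K) = 81 (c(a, K) = (-9)² = 81)
15086/38260 + c(161, W)/30822 = 15086/38260 + 81/30822 = 15086*(1/38260) + 81*(1/30822) = 7543/19130 + 27/10274 = 19503323/49135405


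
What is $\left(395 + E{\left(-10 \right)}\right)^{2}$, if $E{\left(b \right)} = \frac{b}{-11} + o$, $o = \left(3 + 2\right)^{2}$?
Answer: $\frac{21436900}{121} \approx 1.7716 \cdot 10^{5}$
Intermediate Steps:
$o = 25$ ($o = 5^{2} = 25$)
$E{\left(b \right)} = 25 - \frac{b}{11}$ ($E{\left(b \right)} = \frac{b}{-11} + 25 = b \left(- \frac{1}{11}\right) + 25 = - \frac{b}{11} + 25 = 25 - \frac{b}{11}$)
$\left(395 + E{\left(-10 \right)}\right)^{2} = \left(395 + \left(25 - - \frac{10}{11}\right)\right)^{2} = \left(395 + \left(25 + \frac{10}{11}\right)\right)^{2} = \left(395 + \frac{285}{11}\right)^{2} = \left(\frac{4630}{11}\right)^{2} = \frac{21436900}{121}$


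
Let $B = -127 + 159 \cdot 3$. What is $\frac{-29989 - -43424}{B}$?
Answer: $\frac{2687}{70} \approx 38.386$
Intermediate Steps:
$B = 350$ ($B = -127 + 477 = 350$)
$\frac{-29989 - -43424}{B} = \frac{-29989 - -43424}{350} = \left(-29989 + 43424\right) \frac{1}{350} = 13435 \cdot \frac{1}{350} = \frac{2687}{70}$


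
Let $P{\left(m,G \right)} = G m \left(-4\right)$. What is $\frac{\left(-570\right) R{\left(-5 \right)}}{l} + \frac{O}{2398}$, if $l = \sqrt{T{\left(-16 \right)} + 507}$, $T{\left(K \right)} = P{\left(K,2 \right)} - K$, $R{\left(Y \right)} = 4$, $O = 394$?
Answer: $\frac{197}{1199} - \frac{760 \sqrt{651}}{217} \approx -89.196$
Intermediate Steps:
$P{\left(m,G \right)} = - 4 G m$
$T{\left(K \right)} = - 9 K$ ($T{\left(K \right)} = \left(-4\right) 2 K - K = - 8 K - K = - 9 K$)
$l = \sqrt{651}$ ($l = \sqrt{\left(-9\right) \left(-16\right) + 507} = \sqrt{144 + 507} = \sqrt{651} \approx 25.515$)
$\frac{\left(-570\right) R{\left(-5 \right)}}{l} + \frac{O}{2398} = \frac{\left(-570\right) 4}{\sqrt{651}} + \frac{394}{2398} = - 2280 \frac{\sqrt{651}}{651} + 394 \cdot \frac{1}{2398} = - \frac{760 \sqrt{651}}{217} + \frac{197}{1199} = \frac{197}{1199} - \frac{760 \sqrt{651}}{217}$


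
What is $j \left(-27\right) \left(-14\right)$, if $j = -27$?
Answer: $-10206$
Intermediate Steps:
$j \left(-27\right) \left(-14\right) = \left(-27\right) \left(-27\right) \left(-14\right) = 729 \left(-14\right) = -10206$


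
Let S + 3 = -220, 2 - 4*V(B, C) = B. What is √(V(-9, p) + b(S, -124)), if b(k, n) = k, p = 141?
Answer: I*√881/2 ≈ 14.841*I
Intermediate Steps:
V(B, C) = ½ - B/4
S = -223 (S = -3 - 220 = -223)
√(V(-9, p) + b(S, -124)) = √((½ - ¼*(-9)) - 223) = √((½ + 9/4) - 223) = √(11/4 - 223) = √(-881/4) = I*√881/2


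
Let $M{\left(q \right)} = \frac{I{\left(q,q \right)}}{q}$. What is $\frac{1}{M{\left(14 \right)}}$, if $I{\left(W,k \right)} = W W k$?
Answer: $\frac{1}{196} \approx 0.005102$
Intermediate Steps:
$I{\left(W,k \right)} = k W^{2}$ ($I{\left(W,k \right)} = W^{2} k = k W^{2}$)
$M{\left(q \right)} = q^{2}$ ($M{\left(q \right)} = \frac{q q^{2}}{q} = \frac{q^{3}}{q} = q^{2}$)
$\frac{1}{M{\left(14 \right)}} = \frac{1}{14^{2}} = \frac{1}{196}$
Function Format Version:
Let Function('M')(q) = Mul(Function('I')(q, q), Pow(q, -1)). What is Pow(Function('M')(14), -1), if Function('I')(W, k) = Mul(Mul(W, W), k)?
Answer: Rational(1, 196) ≈ 0.0051020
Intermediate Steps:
Function('I')(W, k) = Mul(k, Pow(W, 2)) (Function('I')(W, k) = Mul(Pow(W, 2), k) = Mul(k, Pow(W, 2)))
Function('M')(q) = Pow(q, 2) (Function('M')(q) = Mul(Mul(q, Pow(q, 2)), Pow(q, -1)) = Mul(Pow(q, 3), Pow(q, -1)) = Pow(q, 2))
Pow(Function('M')(14), -1) = Pow(Pow(14, 2), -1) = Pow(196, -1) = Rational(1, 196)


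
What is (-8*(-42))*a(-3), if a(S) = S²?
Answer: 3024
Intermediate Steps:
(-8*(-42))*a(-3) = -8*(-42)*(-3)² = 336*9 = 3024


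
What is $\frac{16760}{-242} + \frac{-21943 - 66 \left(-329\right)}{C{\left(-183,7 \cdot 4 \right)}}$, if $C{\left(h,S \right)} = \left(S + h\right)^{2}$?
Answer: $- \frac{201357209}{2907025} \approx -69.266$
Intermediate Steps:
$\frac{16760}{-242} + \frac{-21943 - 66 \left(-329\right)}{C{\left(-183,7 \cdot 4 \right)}} = \frac{16760}{-242} + \frac{-21943 - 66 \left(-329\right)}{\left(7 \cdot 4 - 183\right)^{2}} = 16760 \left(- \frac{1}{242}\right) + \frac{-21943 - -21714}{\left(28 - 183\right)^{2}} = - \frac{8380}{121} + \frac{-21943 + 21714}{\left(-155\right)^{2}} = - \frac{8380}{121} - \frac{229}{24025} = - \frac{201357209}{2907025}$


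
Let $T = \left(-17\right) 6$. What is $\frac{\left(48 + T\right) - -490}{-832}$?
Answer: $- \frac{109}{208} \approx -0.52404$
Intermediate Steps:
$T = -102$
$\frac{\left(48 + T\right) - -490}{-832} = \frac{\left(48 - 102\right) - -490}{-832} = \left(-54 + 490\right) \left(- \frac{1}{832}\right) = 436 \left(- \frac{1}{832}\right) = - \frac{109}{208}$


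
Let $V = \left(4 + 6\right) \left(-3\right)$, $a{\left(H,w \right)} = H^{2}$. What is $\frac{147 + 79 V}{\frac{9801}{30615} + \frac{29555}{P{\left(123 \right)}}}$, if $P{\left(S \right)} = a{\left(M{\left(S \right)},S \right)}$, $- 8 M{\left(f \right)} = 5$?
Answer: $- \frac{22685715}{772121731} \approx -0.029381$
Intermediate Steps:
$M{\left(f \right)} = - \frac{5}{8}$ ($M{\left(f \right)} = \left(- \frac{1}{8}\right) 5 = - \frac{5}{8}$)
$P{\left(S \right)} = \frac{25}{64}$ ($P{\left(S \right)} = \left(- \frac{5}{8}\right)^{2} = \frac{25}{64}$)
$V = -30$ ($V = 10 \left(-3\right) = -30$)
$\frac{147 + 79 V}{\frac{9801}{30615} + \frac{29555}{P{\left(123 \right)}}} = \frac{147 + 79 \left(-30\right)}{\frac{9801}{30615} + \frac{29555}{\frac{25}{64}}} = \frac{147 - 2370}{9801 \cdot \frac{1}{30615} + 29555 \cdot \frac{64}{25}} = - \frac{2223}{\frac{3267}{10205} + \frac{378304}{5}} = - \frac{2223}{\frac{772121731}{10205}} = \left(-2223\right) \frac{10205}{772121731} = - \frac{22685715}{772121731}$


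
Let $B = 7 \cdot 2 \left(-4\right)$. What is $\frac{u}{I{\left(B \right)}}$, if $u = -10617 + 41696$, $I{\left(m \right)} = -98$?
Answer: $- \frac{31079}{98} \approx -317.13$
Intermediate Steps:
$B = -56$ ($B = 14 \left(-4\right) = -56$)
$u = 31079$
$\frac{u}{I{\left(B \right)}} = \frac{31079}{-98} = 31079 \left(- \frac{1}{98}\right) = - \frac{31079}{98}$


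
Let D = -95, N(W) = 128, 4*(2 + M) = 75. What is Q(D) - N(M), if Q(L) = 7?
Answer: -121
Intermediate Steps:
M = 67/4 (M = -2 + (¼)*75 = -2 + 75/4 = 67/4 ≈ 16.750)
Q(D) - N(M) = 7 - 1*128 = 7 - 128 = -121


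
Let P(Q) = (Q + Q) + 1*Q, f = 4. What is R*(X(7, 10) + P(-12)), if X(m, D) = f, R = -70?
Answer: 2240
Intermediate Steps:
X(m, D) = 4
P(Q) = 3*Q (P(Q) = 2*Q + Q = 3*Q)
R*(X(7, 10) + P(-12)) = -70*(4 + 3*(-12)) = -70*(4 - 36) = -70*(-32) = 2240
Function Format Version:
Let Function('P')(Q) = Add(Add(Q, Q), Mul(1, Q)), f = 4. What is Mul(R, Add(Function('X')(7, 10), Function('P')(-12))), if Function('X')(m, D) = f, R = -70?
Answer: 2240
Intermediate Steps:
Function('X')(m, D) = 4
Function('P')(Q) = Mul(3, Q) (Function('P')(Q) = Add(Mul(2, Q), Q) = Mul(3, Q))
Mul(R, Add(Function('X')(7, 10), Function('P')(-12))) = Mul(-70, Add(4, Mul(3, -12))) = Mul(-70, Add(4, -36)) = Mul(-70, -32) = 2240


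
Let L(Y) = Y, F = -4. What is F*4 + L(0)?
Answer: -16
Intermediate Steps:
F*4 + L(0) = -4*4 + 0 = -16 + 0 = -16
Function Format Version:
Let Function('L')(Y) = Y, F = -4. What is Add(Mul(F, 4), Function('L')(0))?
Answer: -16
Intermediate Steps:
Add(Mul(F, 4), Function('L')(0)) = Add(Mul(-4, 4), 0) = Add(-16, 0) = -16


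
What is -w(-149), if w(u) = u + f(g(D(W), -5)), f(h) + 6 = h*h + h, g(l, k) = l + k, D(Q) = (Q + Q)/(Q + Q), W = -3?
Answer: 143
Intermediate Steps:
D(Q) = 1 (D(Q) = (2*Q)/((2*Q)) = (2*Q)*(1/(2*Q)) = 1)
g(l, k) = k + l
f(h) = -6 + h + h² (f(h) = -6 + (h*h + h) = -6 + (h² + h) = -6 + (h + h²) = -6 + h + h²)
w(u) = 6 + u (w(u) = u + (-6 + (-5 + 1) + (-5 + 1)²) = u + (-6 - 4 + (-4)²) = u + (-6 - 4 + 16) = u + 6 = 6 + u)
-w(-149) = -(6 - 149) = -1*(-143) = 143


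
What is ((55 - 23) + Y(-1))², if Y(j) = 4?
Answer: 1296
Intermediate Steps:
((55 - 23) + Y(-1))² = ((55 - 23) + 4)² = (32 + 4)² = 36² = 1296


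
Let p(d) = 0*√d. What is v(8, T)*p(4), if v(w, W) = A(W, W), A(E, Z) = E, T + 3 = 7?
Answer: 0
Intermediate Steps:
T = 4 (T = -3 + 7 = 4)
v(w, W) = W
p(d) = 0
v(8, T)*p(4) = 4*0 = 0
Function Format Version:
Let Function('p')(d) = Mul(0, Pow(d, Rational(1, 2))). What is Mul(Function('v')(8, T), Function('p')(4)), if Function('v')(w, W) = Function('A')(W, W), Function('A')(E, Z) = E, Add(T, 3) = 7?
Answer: 0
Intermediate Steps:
T = 4 (T = Add(-3, 7) = 4)
Function('v')(w, W) = W
Function('p')(d) = 0
Mul(Function('v')(8, T), Function('p')(4)) = Mul(4, 0) = 0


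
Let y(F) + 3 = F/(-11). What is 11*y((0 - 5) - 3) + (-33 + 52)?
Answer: -6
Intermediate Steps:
y(F) = -3 - F/11 (y(F) = -3 + F/(-11) = -3 + F*(-1/11) = -3 - F/11)
11*y((0 - 5) - 3) + (-33 + 52) = 11*(-3 - ((0 - 5) - 3)/11) + (-33 + 52) = 11*(-3 - (-5 - 3)/11) + 19 = 11*(-3 - 1/11*(-8)) + 19 = 11*(-3 + 8/11) + 19 = 11*(-25/11) + 19 = -25 + 19 = -6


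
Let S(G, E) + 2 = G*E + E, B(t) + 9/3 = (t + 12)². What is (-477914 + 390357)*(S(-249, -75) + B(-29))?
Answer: -1653426388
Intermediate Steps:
B(t) = -3 + (12 + t)² (B(t) = -3 + (t + 12)² = -3 + (12 + t)²)
S(G, E) = -2 + E + E*G (S(G, E) = -2 + (G*E + E) = -2 + (E*G + E) = -2 + (E + E*G) = -2 + E + E*G)
(-477914 + 390357)*(S(-249, -75) + B(-29)) = (-477914 + 390357)*((-2 - 75 - 75*(-249)) + (-3 + (12 - 29)²)) = -87557*((-2 - 75 + 18675) + (-3 + (-17)²)) = -87557*(18598 + (-3 + 289)) = -87557*(18598 + 286) = -87557*18884 = -1653426388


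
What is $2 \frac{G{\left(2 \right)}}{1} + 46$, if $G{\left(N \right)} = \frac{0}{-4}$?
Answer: $46$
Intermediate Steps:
$G{\left(N \right)} = 0$ ($G{\left(N \right)} = 0 \left(- \frac{1}{4}\right) = 0$)
$2 \frac{G{\left(2 \right)}}{1} + 46 = 2 \cdot \frac{0}{1} + 46 = 2 \cdot 0 \cdot 1 + 46 = 2 \cdot 0 + 46 = 0 + 46 = 46$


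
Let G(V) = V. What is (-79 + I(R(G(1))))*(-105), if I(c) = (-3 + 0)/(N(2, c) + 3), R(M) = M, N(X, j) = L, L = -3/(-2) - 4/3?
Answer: 159495/19 ≈ 8394.5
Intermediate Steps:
L = ⅙ (L = -3*(-½) - 4*⅓ = 3/2 - 4/3 = ⅙ ≈ 0.16667)
N(X, j) = ⅙
I(c) = -18/19 (I(c) = (-3 + 0)/(⅙ + 3) = -3/19/6 = -3*6/19 = -18/19)
(-79 + I(R(G(1))))*(-105) = (-79 - 18/19)*(-105) = -1519/19*(-105) = 159495/19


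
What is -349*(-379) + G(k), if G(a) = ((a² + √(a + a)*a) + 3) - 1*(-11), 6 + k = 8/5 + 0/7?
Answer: 3307609/25 - 44*I*√55/25 ≈ 1.323e+5 - 13.053*I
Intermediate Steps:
k = -22/5 (k = -6 + (8/5 + 0/7) = -6 + (8*(⅕) + 0*(⅐)) = -6 + (8/5 + 0) = -6 + 8/5 = -22/5 ≈ -4.4000)
G(a) = 14 + a² + √2*a^(3/2) (G(a) = ((a² + √(2*a)*a) + 3) + 11 = ((a² + (√2*√a)*a) + 3) + 11 = ((a² + √2*a^(3/2)) + 3) + 11 = (3 + a² + √2*a^(3/2)) + 11 = 14 + a² + √2*a^(3/2))
-349*(-379) + G(k) = -349*(-379) + (14 + (-22/5)² + √2*(-22/5)^(3/2)) = 132271 + (14 + 484/25 + √2*(-22*I*√110/25)) = 132271 + (14 + 484/25 - 44*I*√55/25) = 132271 + (834/25 - 44*I*√55/25) = 3307609/25 - 44*I*√55/25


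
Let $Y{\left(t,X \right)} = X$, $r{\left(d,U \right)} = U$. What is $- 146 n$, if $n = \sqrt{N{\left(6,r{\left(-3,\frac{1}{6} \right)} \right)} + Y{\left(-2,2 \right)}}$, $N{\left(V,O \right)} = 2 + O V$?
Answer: $- 146 \sqrt{5} \approx -326.47$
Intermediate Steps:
$n = \sqrt{5}$ ($n = \sqrt{\left(2 + \frac{1}{6} \cdot 6\right) + 2} = \sqrt{\left(2 + 1\right) + 2} = \sqrt{3 + 2} = \sqrt{5} \approx 2.2361$)
$- 146 n = - 146 \sqrt{5}$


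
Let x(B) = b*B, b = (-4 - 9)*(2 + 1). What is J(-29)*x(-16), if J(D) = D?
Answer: -18096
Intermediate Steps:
b = -39 (b = -13*3 = -39)
x(B) = -39*B
J(-29)*x(-16) = -(-1131)*(-16) = -29*624 = -18096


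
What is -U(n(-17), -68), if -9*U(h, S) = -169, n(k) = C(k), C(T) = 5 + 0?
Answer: -169/9 ≈ -18.778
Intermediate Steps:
C(T) = 5
n(k) = 5
U(h, S) = 169/9 (U(h, S) = -⅑*(-169) = 169/9)
-U(n(-17), -68) = -1*169/9 = -169/9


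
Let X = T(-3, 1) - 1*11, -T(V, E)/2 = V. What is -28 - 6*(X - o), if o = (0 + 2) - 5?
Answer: -16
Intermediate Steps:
T(V, E) = -2*V
o = -3 (o = 2 - 5 = -3)
X = -5 (X = -2*(-3) - 1*11 = 6 - 11 = -5)
-28 - 6*(X - o) = -28 - 6*(-5 - 1*(-3)) = -28 - 6*(-5 + 3) = -28 - 6*(-2) = -28 + 12 = -16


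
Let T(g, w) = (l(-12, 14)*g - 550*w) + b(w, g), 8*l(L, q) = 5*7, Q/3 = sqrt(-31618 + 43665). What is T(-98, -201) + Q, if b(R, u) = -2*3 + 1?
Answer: 440465/4 + 3*sqrt(12047) ≈ 1.1045e+5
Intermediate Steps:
b(R, u) = -5 (b(R, u) = -6 + 1 = -5)
Q = 3*sqrt(12047) (Q = 3*sqrt(-31618 + 43665) = 3*sqrt(12047) ≈ 329.28)
l(L, q) = 35/8 (l(L, q) = (5*7)/8 = (1/8)*35 = 35/8)
T(g, w) = -5 - 550*w + 35*g/8 (T(g, w) = (35*g/8 - 550*w) - 5 = (-550*w + 35*g/8) - 5 = -5 - 550*w + 35*g/8)
T(-98, -201) + Q = (-5 - 550*(-201) + (35/8)*(-98)) + 3*sqrt(12047) = (-5 + 110550 - 1715/4) + 3*sqrt(12047) = 440465/4 + 3*sqrt(12047)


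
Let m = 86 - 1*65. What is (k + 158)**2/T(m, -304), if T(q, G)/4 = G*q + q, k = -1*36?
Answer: -3721/6363 ≈ -0.58479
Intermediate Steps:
m = 21 (m = 86 - 65 = 21)
k = -36
T(q, G) = 4*q + 4*G*q (T(q, G) = 4*(G*q + q) = 4*(q + G*q) = 4*q + 4*G*q)
(k + 158)**2/T(m, -304) = (-36 + 158)**2/((4*21*(1 - 304))) = 122**2/((4*21*(-303))) = 14884/(-25452) = 14884*(-1/25452) = -3721/6363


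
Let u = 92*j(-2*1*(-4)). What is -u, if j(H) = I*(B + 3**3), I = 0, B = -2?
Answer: 0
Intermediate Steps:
j(H) = 0 (j(H) = 0*(-2 + 3**3) = 0*(-2 + 27) = 0*25 = 0)
u = 0 (u = 92*0 = 0)
-u = -1*0 = 0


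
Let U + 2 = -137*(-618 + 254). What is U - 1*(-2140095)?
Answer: 2189961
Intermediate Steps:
U = 49866 (U = -2 - 137*(-618 + 254) = -2 - 137*(-364) = -2 + 49868 = 49866)
U - 1*(-2140095) = 49866 - 1*(-2140095) = 49866 + 2140095 = 2189961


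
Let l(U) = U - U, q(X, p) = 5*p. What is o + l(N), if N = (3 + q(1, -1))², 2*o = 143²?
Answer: 20449/2 ≈ 10225.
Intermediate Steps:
o = 20449/2 (o = (½)*143² = (½)*20449 = 20449/2 ≈ 10225.)
N = 4 (N = (3 + 5*(-1))² = (3 - 5)² = (-2)² = 4)
l(U) = 0
o + l(N) = 20449/2 + 0 = 20449/2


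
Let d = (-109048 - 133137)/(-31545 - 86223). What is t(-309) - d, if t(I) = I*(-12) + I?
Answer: 400051247/117768 ≈ 3396.9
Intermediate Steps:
t(I) = -11*I (t(I) = -12*I + I = -11*I)
d = 242185/117768 (d = -242185/(-117768) = -242185*(-1/117768) = 242185/117768 ≈ 2.0565)
t(-309) - d = -11*(-309) - 1*242185/117768 = 3399 - 242185/117768 = 400051247/117768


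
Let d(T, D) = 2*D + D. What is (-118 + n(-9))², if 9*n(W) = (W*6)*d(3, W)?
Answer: 1936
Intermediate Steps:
d(T, D) = 3*D
n(W) = 2*W² (n(W) = ((W*6)*(3*W))/9 = ((6*W)*(3*W))/9 = (18*W²)/9 = 2*W²)
(-118 + n(-9))² = (-118 + 2*(-9)²)² = (-118 + 2*81)² = (-118 + 162)² = 44² = 1936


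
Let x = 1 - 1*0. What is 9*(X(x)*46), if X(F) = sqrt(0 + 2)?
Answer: 414*sqrt(2) ≈ 585.48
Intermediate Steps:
x = 1 (x = 1 + 0 = 1)
X(F) = sqrt(2)
9*(X(x)*46) = 9*(sqrt(2)*46) = 9*(46*sqrt(2)) = 414*sqrt(2)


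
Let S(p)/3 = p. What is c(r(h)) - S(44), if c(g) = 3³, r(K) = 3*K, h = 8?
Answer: -105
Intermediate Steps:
S(p) = 3*p
c(g) = 27
c(r(h)) - S(44) = 27 - 3*44 = 27 - 1*132 = 27 - 132 = -105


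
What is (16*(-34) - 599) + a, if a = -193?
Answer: -1336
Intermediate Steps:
(16*(-34) - 599) + a = (16*(-34) - 599) - 193 = (-544 - 599) - 193 = -1143 - 193 = -1336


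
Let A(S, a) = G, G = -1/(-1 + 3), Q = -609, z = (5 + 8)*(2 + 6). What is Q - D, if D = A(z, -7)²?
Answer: -2437/4 ≈ -609.25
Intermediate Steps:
z = 104 (z = 13*8 = 104)
G = -½ (G = -1/2 = -1*½ = -½ ≈ -0.50000)
A(S, a) = -½
D = ¼ (D = (-½)² = ¼ ≈ 0.25000)
Q - D = -609 - 1*¼ = -609 - ¼ = -2437/4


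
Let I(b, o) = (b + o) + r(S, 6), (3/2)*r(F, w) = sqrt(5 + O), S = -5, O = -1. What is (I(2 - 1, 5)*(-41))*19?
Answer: -17138/3 ≈ -5712.7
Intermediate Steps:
r(F, w) = 4/3 (r(F, w) = 2*sqrt(5 - 1)/3 = 2*sqrt(4)/3 = (2/3)*2 = 4/3)
I(b, o) = 4/3 + b + o (I(b, o) = (b + o) + 4/3 = 4/3 + b + o)
(I(2 - 1, 5)*(-41))*19 = ((4/3 + (2 - 1) + 5)*(-41))*19 = ((4/3 + 1 + 5)*(-41))*19 = ((22/3)*(-41))*19 = -902/3*19 = -17138/3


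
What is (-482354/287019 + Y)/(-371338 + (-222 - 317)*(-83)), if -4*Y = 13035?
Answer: 3743222081/374962769676 ≈ 0.0099829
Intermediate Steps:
Y = -13035/4 (Y = -¼*13035 = -13035/4 ≈ -3258.8)
(-482354/287019 + Y)/(-371338 + (-222 - 317)*(-83)) = (-482354/287019 - 13035/4)/(-371338 + (-222 - 317)*(-83)) = (-482354*1/287019 - 13035/4)/(-371338 - 539*(-83)) = (-482354/287019 - 13035/4)/(-371338 + 44737) = -3743222081/1148076/(-326601) = -3743222081/1148076*(-1/326601) = 3743222081/374962769676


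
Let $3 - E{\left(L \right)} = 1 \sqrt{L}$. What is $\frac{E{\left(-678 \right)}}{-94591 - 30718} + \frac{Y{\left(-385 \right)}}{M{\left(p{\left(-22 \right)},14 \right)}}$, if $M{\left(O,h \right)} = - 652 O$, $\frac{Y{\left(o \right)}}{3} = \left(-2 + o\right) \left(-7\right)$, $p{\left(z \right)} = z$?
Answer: $\frac{1018343211}{1797432296} + \frac{i \sqrt{678}}{125309} \approx 0.56655 + 0.00020779 i$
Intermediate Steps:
$Y{\left(o \right)} = 42 - 21 o$ ($Y{\left(o \right)} = 3 \left(-2 + o\right) \left(-7\right) = 3 \left(14 - 7 o\right) = 42 - 21 o$)
$E{\left(L \right)} = 3 - \sqrt{L}$ ($E{\left(L \right)} = 3 - 1 \sqrt{L} = 3 - \sqrt{L}$)
$\frac{E{\left(-678 \right)}}{-94591 - 30718} + \frac{Y{\left(-385 \right)}}{M{\left(p{\left(-22 \right)},14 \right)}} = \frac{3 - \sqrt{-678}}{-94591 - 30718} + \frac{42 - -8085}{\left(-652\right) \left(-22\right)} = \frac{3 - i \sqrt{678}}{-125309} + \frac{42 + 8085}{14344} = \left(3 - i \sqrt{678}\right) \left(- \frac{1}{125309}\right) + 8127 \cdot \frac{1}{14344} = \left(- \frac{3}{125309} + \frac{i \sqrt{678}}{125309}\right) + \frac{8127}{14344} = \frac{1018343211}{1797432296} + \frac{i \sqrt{678}}{125309}$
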